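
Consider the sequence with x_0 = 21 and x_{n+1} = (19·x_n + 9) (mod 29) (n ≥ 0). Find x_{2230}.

Computing terms: x_0 = 21, x_1 = 2, x_2 = 18, x_3 = 3, x_4 = 8, x_5 = 16, x_6 = 23, x_7 = 11, x_8 = 15, x_9 = 4, x_{10} = 27, x_{11} = 0, x_{12} = 9, x_{13} = 6, x_{14} = 7, x_{15} = 26, x_{16} = 10, x_{17} = 25, x_{18} = 20, x_{19} = 12, x_{20} = 5, x_{21} = 17, x_{22} = 13, x_{23} = 24, x_{24} = 1, x_{25} = 28, x_{26} = 19, x_{27} = 22, x_{28} = 21.
Since x_{28} = x_0 = 21, the sequence is periodic with period 28.
(2230 - 0) mod 28 = 18, so x_{2230} = x_{18} = 20.

20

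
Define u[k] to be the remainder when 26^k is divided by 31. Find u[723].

u[1] = 26,  u[2] = 25,  u[3] = 30,  u[4] = 5,  u[5] = 6,  u[6] = 1,  u[7] = 26.
Since u[7] = u[1] = 26, the sequence is periodic with period 6.
(723 - 1) mod 6 = 2, so u[723] = u[3] = 30.

30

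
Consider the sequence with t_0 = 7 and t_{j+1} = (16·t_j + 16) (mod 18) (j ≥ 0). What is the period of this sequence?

9

We have t_0 = 7; t_1 = 2; t_2 = 12; t_3 = 10; t_4 = 14; t_5 = 6; t_6 = 4; t_7 = 8; t_8 = 0; t_9 = 16; t_{10} = 2.
Since t_{10} = t_1 = 2, the sequence is eventually periodic: after a pre-period of length 1 it cycles with period 9.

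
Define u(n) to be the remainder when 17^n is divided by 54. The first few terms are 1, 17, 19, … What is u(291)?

53

Listing terms: u(0) = 1,  u(1) = 17,  u(2) = 19,  u(3) = 53,  u(4) = 37,  u(5) = 35,  u(6) = 1.
The sequence repeats with period 6.
So u(291) = u(0 + ((291-0) mod 6)) = u(3) = 53.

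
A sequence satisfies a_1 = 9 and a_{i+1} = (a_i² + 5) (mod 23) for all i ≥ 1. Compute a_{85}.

Computing terms: a_1 = 9; a_2 = 17; a_3 = 18; a_4 = 7; a_5 = 8; a_6 = 0; a_7 = 5; a_8 = 7.
Since a_8 = a_4 = 7, the sequence is eventually periodic: after a pre-period of length 3 it cycles with period 4.
For i ≥ 4, a_i depends only on (i - 4) mod 4. (85 - 4) mod 4 = 1, so a_{85} = a_5 = 8.

8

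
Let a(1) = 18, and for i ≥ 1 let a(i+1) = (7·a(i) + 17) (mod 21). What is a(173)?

17

Computing terms: a(1) = 18; a(2) = 17; a(3) = 10; a(4) = 3; a(5) = 17.
Since a(5) = a(2) = 17, the sequence is eventually periodic: after a pre-period of length 1 it cycles with period 3.
For i ≥ 2, a(i) depends only on (i - 2) mod 3. (173 - 2) mod 3 = 0, so a(173) = a(2) = 17.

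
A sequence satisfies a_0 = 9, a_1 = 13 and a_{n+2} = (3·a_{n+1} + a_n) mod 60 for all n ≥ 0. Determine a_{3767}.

46

We have a_0 = 9,  a_1 = 13,  a_2 = 48,  a_3 = 37,  a_4 = 39,  a_5 = 34,  a_6 = 21,  a_7 = 37,  a_8 = 12,  a_9 = 13,  a_{10} = 51,  a_{11} = 46,  a_{12} = 9,  a_{13} = 13.
The sequence repeats with period 12.
So a_{3767} = a_{0 + ((3767-0) mod 12)} = a_{11} = 46.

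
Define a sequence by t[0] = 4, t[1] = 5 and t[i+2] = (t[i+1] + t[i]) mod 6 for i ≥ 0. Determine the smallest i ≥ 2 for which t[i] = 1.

t[0] = 4; t[1] = 5; t[2] = 3; t[3] = 2; t[4] = 5; t[5] = 1; t[6] = 0; t[7] = 1; t[8] = 1; t[9] = 2; t[10] = 3; t[11] = 5; t[12] = 2; t[13] = 1; t[14] = 3; t[15] = 4; t[16] = 1; t[17] = 5; t[18] = 0; t[19] = 5; t[20] = 5; t[21] = 4; t[22] = 3; t[23] = 1; t[24] = 4; t[25] = 5.
Since (t[24], t[25]) = (t[0], t[1]) = (4, 5) (two consecutive terms determine the rest), the sequence is periodic with period 24.
The value 1 first appears (with i ≥ 2) at t[5].

5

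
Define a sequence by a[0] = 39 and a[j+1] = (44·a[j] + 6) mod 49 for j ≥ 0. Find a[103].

28

Listing terms: a[0] = 39, a[1] = 7, a[2] = 20, a[3] = 4, a[4] = 35, a[5] = 27, a[6] = 18, a[7] = 14, a[8] = 34, a[9] = 32, a[10] = 42, a[11] = 41, a[12] = 46, a[13] = 21, a[14] = 48, a[15] = 11, a[16] = 0, a[17] = 6, a[18] = 25, a[19] = 28, a[20] = 13, a[21] = 39.
The sequence repeats with period 21.
So a[103] = a[0 + ((103-0) mod 21)] = a[19] = 28.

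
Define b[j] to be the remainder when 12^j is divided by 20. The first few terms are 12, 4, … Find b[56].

Listing terms: b[1] = 12, b[2] = 4, b[3] = 8, b[4] = 16, b[5] = 12.
The sequence repeats with period 4.
(56 - 1) mod 4 = 3, so b[56] = b[4] = 16.

16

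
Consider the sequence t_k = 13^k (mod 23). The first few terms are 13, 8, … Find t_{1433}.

We have t_1 = 13,  t_2 = 8,  t_3 = 12,  t_4 = 18,  t_5 = 4,  t_6 = 6,  t_7 = 9,  t_8 = 2,  t_9 = 3,  t_{10} = 16,  t_{11} = 1,  t_{12} = 13.
The sequence repeats with period 11.
So t_{1433} = t_{1 + ((1433-1) mod 11)} = t_3 = 12.

12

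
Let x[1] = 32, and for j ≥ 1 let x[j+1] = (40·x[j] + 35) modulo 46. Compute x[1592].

39

Listing terms: x[1] = 32; x[2] = 27; x[3] = 11; x[4] = 15; x[5] = 37; x[6] = 43; x[7] = 7; x[8] = 39; x[9] = 31; x[10] = 33; x[11] = 21; x[12] = 1; x[13] = 29; x[14] = 45; x[15] = 41; x[16] = 19; x[17] = 13; x[18] = 3; x[19] = 17; x[20] = 25; x[21] = 23; x[22] = 35; x[23] = 9; x[24] = 27.
Since x[24] = x[2] = 27, the sequence is eventually periodic: after a pre-period of length 1 it cycles with period 22.
For j ≥ 2, x[j] depends only on (j - 2) mod 22. (1592 - 2) mod 22 = 6, so x[1592] = x[8] = 39.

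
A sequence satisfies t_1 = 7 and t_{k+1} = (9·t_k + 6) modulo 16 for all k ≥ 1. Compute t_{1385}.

7

Computing terms: t_1 = 7, t_2 = 5, t_3 = 3, t_4 = 1, t_5 = 15, t_6 = 13, t_7 = 11, t_8 = 9, t_9 = 7.
Since t_9 = t_1 = 7, the sequence is periodic with period 8.
(1385 - 1) mod 8 = 0, so t_{1385} = t_1 = 7.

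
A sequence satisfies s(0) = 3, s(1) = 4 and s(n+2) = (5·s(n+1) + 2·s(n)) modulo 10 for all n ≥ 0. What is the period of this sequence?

8

We have s(0) = 3, s(1) = 4, s(2) = 6, s(3) = 8, s(4) = 2, s(5) = 6, s(6) = 4, s(7) = 2, s(8) = 8, s(9) = 4, s(10) = 6.
Since (s(9), s(10)) = (s(1), s(2)) = (4, 6) (two consecutive terms determine the rest), the sequence is eventually periodic: after a pre-period of length 1 it cycles with period 8.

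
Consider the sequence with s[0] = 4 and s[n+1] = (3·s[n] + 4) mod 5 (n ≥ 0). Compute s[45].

Computing terms: s[0] = 4; s[1] = 1; s[2] = 2; s[3] = 0; s[4] = 4.
The sequence repeats with period 4.
So s[45] = s[0 + ((45-0) mod 4)] = s[1] = 1.

1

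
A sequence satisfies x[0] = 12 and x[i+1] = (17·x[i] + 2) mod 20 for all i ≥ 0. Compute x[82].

4

Listing terms: x[0] = 12, x[1] = 6, x[2] = 4, x[3] = 10, x[4] = 12.
Since x[4] = x[0] = 12, the sequence is periodic with period 4.
(82 - 0) mod 4 = 2, so x[82] = x[2] = 4.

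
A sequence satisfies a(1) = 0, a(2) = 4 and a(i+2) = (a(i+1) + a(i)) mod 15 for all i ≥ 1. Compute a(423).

a(1) = 0; a(2) = 4; a(3) = 4; a(4) = 8; a(5) = 12; a(6) = 5; a(7) = 2; a(8) = 7; a(9) = 9; a(10) = 1; a(11) = 10; a(12) = 11; a(13) = 6; a(14) = 2; a(15) = 8; a(16) = 10; a(17) = 3; a(18) = 13; a(19) = 1; a(20) = 14; a(21) = 0; a(22) = 14; a(23) = 14; a(24) = 13; a(25) = 12; a(26) = 10; a(27) = 7; a(28) = 2; a(29) = 9; a(30) = 11; a(31) = 5; a(32) = 1; a(33) = 6; a(34) = 7; a(35) = 13; a(36) = 5; a(37) = 3; a(38) = 8; a(39) = 11; a(40) = 4; a(41) = 0; a(42) = 4.
Since (a(41), a(42)) = (a(1), a(2)) = (0, 4) (two consecutive terms determine the rest), the sequence is periodic with period 40.
(423 - 1) mod 40 = 22, so a(423) = a(23) = 14.

14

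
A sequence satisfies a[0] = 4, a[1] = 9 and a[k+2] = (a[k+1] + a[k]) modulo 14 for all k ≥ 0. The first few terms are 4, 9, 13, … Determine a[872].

We have a[0] = 4,  a[1] = 9,  a[2] = 13,  a[3] = 8,  a[4] = 7,  a[5] = 1,  a[6] = 8,  a[7] = 9,  a[8] = 3,  a[9] = 12,  a[10] = 1,  a[11] = 13,  a[12] = 0,  a[13] = 13,  a[14] = 13,  a[15] = 12,  a[16] = 11,  a[17] = 9,  a[18] = 6,  a[19] = 1,  a[20] = 7,  a[21] = 8,  a[22] = 1,  a[23] = 9,  a[24] = 10,  a[25] = 5,  a[26] = 1,  a[27] = 6,  a[28] = 7,  a[29] = 13,  a[30] = 6,  a[31] = 5,  a[32] = 11,  a[33] = 2,  a[34] = 13,  a[35] = 1,  a[36] = 0,  a[37] = 1,  a[38] = 1,  a[39] = 2,  a[40] = 3,  a[41] = 5,  a[42] = 8,  a[43] = 13,  a[44] = 7,  a[45] = 6,  a[46] = 13,  a[47] = 5,  a[48] = 4,  a[49] = 9.
Since (a[48], a[49]) = (a[0], a[1]) = (4, 9) (two consecutive terms determine the rest), the sequence is periodic with period 48.
(872 - 0) mod 48 = 8, so a[872] = a[8] = 3.

3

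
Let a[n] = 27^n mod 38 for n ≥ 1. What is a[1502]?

We have a[1] = 27, a[2] = 7, a[3] = 37, a[4] = 11, a[5] = 31, a[6] = 1, a[7] = 27.
The sequence repeats with period 6.
So a[1502] = a[1 + ((1502-1) mod 6)] = a[2] = 7.

7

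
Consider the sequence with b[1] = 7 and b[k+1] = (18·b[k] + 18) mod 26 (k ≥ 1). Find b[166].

14

Listing terms: b[1] = 7; b[2] = 14; b[3] = 10; b[4] = 16; b[5] = 20; b[6] = 14.
Since b[6] = b[2] = 14, the sequence is eventually periodic: after a pre-period of length 1 it cycles with period 4.
For k ≥ 2, b[k] depends only on (k - 2) mod 4. (166 - 2) mod 4 = 0, so b[166] = b[2] = 14.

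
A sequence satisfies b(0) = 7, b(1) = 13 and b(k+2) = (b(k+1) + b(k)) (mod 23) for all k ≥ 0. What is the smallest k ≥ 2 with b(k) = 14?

Listing terms: b(0) = 7, b(1) = 13, b(2) = 20, b(3) = 10, b(4) = 7, b(5) = 17, b(6) = 1, b(7) = 18, b(8) = 19, b(9) = 14, b(10) = 10, b(11) = 1, b(12) = 11, b(13) = 12, b(14) = 0, b(15) = 12, b(16) = 12, b(17) = 1, b(18) = 13, b(19) = 14, b(20) = 4, b(21) = 18, b(22) = 22, b(23) = 17, b(24) = 16, b(25) = 10, b(26) = 3, b(27) = 13, b(28) = 16, b(29) = 6, b(30) = 22, b(31) = 5, b(32) = 4, b(33) = 9, b(34) = 13, b(35) = 22, b(36) = 12, b(37) = 11, b(38) = 0, b(39) = 11, b(40) = 11, b(41) = 22, b(42) = 10, b(43) = 9, b(44) = 19, b(45) = 5, b(46) = 1, b(47) = 6, b(48) = 7, b(49) = 13.
Since (b(48), b(49)) = (b(0), b(1)) = (7, 13) (two consecutive terms determine the rest), the sequence is periodic with period 48.
The value 14 first appears (with k ≥ 2) at b(9).

9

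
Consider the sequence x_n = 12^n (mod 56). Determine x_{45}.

48

Listing terms: x_1 = 12; x_2 = 32; x_3 = 48; x_4 = 16; x_5 = 24; x_6 = 8; x_7 = 40; x_8 = 32.
Since x_8 = x_2 = 32, the sequence is eventually periodic: after a pre-period of length 1 it cycles with period 6.
For n ≥ 2, x_n depends only on (n - 2) mod 6. (45 - 2) mod 6 = 1, so x_{45} = x_3 = 48.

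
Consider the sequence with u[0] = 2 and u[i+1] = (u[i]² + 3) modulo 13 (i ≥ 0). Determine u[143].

3

u[0] = 2; u[1] = 7; u[2] = 0; u[3] = 3; u[4] = 12; u[5] = 4; u[6] = 6; u[7] = 0.
Since u[7] = u[2] = 0, the sequence is eventually periodic: after a pre-period of length 2 it cycles with period 5.
For i ≥ 2, u[i] depends only on (i - 2) mod 5. (143 - 2) mod 5 = 1, so u[143] = u[3] = 3.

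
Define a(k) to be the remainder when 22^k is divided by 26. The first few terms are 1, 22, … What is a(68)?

a(0) = 1; a(1) = 22; a(2) = 16; a(3) = 14; a(4) = 22.
Since a(4) = a(1) = 22, the sequence is eventually periodic: after a pre-period of length 1 it cycles with period 3.
For k ≥ 1, a(k) depends only on (k - 1) mod 3. (68 - 1) mod 3 = 1, so a(68) = a(2) = 16.

16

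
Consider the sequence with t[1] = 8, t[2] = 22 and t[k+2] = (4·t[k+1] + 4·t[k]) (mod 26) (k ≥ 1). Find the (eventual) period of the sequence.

21

Computing terms: t[1] = 8; t[2] = 22; t[3] = 16; t[4] = 22; t[5] = 22; t[6] = 20; t[7] = 12; t[8] = 24; t[9] = 14; t[10] = 22; t[11] = 14; t[12] = 14; t[13] = 8; t[14] = 10; t[15] = 20; t[16] = 16; t[17] = 14; t[18] = 16; t[19] = 16; t[20] = 24; t[21] = 4; t[22] = 8; t[23] = 22.
The sequence repeats with period 21.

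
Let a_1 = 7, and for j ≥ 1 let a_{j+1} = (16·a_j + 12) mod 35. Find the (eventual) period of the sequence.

15

Listing terms: a_1 = 7; a_2 = 19; a_3 = 1; a_4 = 28; a_5 = 5; a_6 = 22; a_7 = 14; a_8 = 26; a_9 = 8; a_{10} = 0; a_{11} = 12; a_{12} = 29; a_{13} = 21; a_{14} = 33; a_{15} = 15; a_{16} = 7.
The sequence repeats with period 15.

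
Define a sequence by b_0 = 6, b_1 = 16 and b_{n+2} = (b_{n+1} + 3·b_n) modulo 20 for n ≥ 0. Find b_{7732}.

We have b_0 = 6, b_1 = 16, b_2 = 14, b_3 = 2, b_4 = 4, b_5 = 10, b_6 = 2, b_7 = 12, b_8 = 18, b_9 = 14, b_{10} = 8, b_{11} = 10, b_{12} = 14, b_{13} = 4, b_{14} = 6, b_{15} = 18, b_{16} = 16, b_{17} = 10, b_{18} = 18, b_{19} = 8, b_{20} = 2, b_{21} = 6, b_{22} = 12, b_{23} = 10, b_{24} = 6, b_{25} = 16.
The sequence repeats with period 24.
So b_{7732} = b_{0 + ((7732-0) mod 24)} = b_4 = 4.

4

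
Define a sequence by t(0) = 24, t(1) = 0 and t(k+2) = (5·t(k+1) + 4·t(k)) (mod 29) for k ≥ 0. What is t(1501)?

Listing terms: t(0) = 24; t(1) = 0; t(2) = 9; t(3) = 16; t(4) = 0; t(5) = 6; t(6) = 1; t(7) = 0; t(8) = 4; t(9) = 20; t(10) = 0; t(11) = 22; t(12) = 23; t(13) = 0; t(14) = 5; t(15) = 25; t(16) = 0; t(17) = 13; t(18) = 7; t(19) = 0; t(20) = 28; t(21) = 24; t(22) = 0.
Since (t(21), t(22)) = (t(0), t(1)) = (24, 0) (two consecutive terms determine the rest), the sequence is periodic with period 21.
(1501 - 0) mod 21 = 10, so t(1501) = t(10) = 0.

0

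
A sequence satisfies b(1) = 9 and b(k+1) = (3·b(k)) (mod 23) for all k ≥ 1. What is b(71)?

b(1) = 9, b(2) = 4, b(3) = 12, b(4) = 13, b(5) = 16, b(6) = 2, b(7) = 6, b(8) = 18, b(9) = 8, b(10) = 1, b(11) = 3, b(12) = 9.
Since b(12) = b(1) = 9, the sequence is periodic with period 11.
(71 - 1) mod 11 = 4, so b(71) = b(5) = 16.

16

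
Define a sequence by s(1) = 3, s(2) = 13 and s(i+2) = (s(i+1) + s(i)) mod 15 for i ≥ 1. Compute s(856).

We have s(1) = 3, s(2) = 13, s(3) = 1, s(4) = 14, s(5) = 0, s(6) = 14, s(7) = 14, s(8) = 13, s(9) = 12, s(10) = 10, s(11) = 7, s(12) = 2, s(13) = 9, s(14) = 11, s(15) = 5, s(16) = 1, s(17) = 6, s(18) = 7, s(19) = 13, s(20) = 5, s(21) = 3, s(22) = 8, s(23) = 11, s(24) = 4, s(25) = 0, s(26) = 4, s(27) = 4, s(28) = 8, s(29) = 12, s(30) = 5, s(31) = 2, s(32) = 7, s(33) = 9, s(34) = 1, s(35) = 10, s(36) = 11, s(37) = 6, s(38) = 2, s(39) = 8, s(40) = 10, s(41) = 3, s(42) = 13.
Since (s(41), s(42)) = (s(1), s(2)) = (3, 13) (two consecutive terms determine the rest), the sequence is periodic with period 40.
(856 - 1) mod 40 = 15, so s(856) = s(16) = 1.

1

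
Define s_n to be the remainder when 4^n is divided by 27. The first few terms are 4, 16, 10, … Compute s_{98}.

We have s_1 = 4; s_2 = 16; s_3 = 10; s_4 = 13; s_5 = 25; s_6 = 19; s_7 = 22; s_8 = 7; s_9 = 1; s_{10} = 4.
Since s_{10} = s_1 = 4, the sequence is periodic with period 9.
(98 - 1) mod 9 = 7, so s_{98} = s_8 = 7.

7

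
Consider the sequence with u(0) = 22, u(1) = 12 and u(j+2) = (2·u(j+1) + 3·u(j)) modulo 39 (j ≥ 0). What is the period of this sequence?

Listing terms: u(0) = 22,  u(1) = 12,  u(2) = 12,  u(3) = 21,  u(4) = 0,  u(5) = 24,  u(6) = 9,  u(7) = 12,  u(8) = 12.
Since (u(7), u(8)) = (u(1), u(2)) = (12, 12) (two consecutive terms determine the rest), the sequence is eventually periodic: after a pre-period of length 1 it cycles with period 6.

6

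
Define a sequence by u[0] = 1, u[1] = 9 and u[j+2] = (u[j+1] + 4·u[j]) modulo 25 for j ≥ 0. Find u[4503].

24

u[0] = 1, u[1] = 9, u[2] = 13, u[3] = 24, u[4] = 1, u[5] = 22, u[6] = 1, u[7] = 14, u[8] = 18, u[9] = 24, u[10] = 21, u[11] = 17, u[12] = 1, u[13] = 19, u[14] = 23, u[15] = 24, u[16] = 16, u[17] = 12, u[18] = 1, u[19] = 24, u[20] = 3, u[21] = 24, u[22] = 11, u[23] = 7, u[24] = 1, u[25] = 4, u[26] = 8, u[27] = 24, u[28] = 6, u[29] = 2, u[30] = 1, u[31] = 9.
Since (u[30], u[31]) = (u[0], u[1]) = (1, 9) (two consecutive terms determine the rest), the sequence is periodic with period 30.
(4503 - 0) mod 30 = 3, so u[4503] = u[3] = 24.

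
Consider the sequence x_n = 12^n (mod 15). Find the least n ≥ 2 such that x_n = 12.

Listing terms: x_1 = 12; x_2 = 9; x_3 = 3; x_4 = 6; x_5 = 12.
The sequence repeats with period 4.
The value 12 next appears (with n ≥ 2) at x_5.

5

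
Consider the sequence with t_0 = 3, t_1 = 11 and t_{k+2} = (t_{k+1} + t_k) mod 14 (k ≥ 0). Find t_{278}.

12

We have t_0 = 3, t_1 = 11, t_2 = 0, t_3 = 11, t_4 = 11, t_5 = 8, t_6 = 5, t_7 = 13, t_8 = 4, t_9 = 3, t_{10} = 7, t_{11} = 10, t_{12} = 3, t_{13} = 13, t_{14} = 2, t_{15} = 1, t_{16} = 3, t_{17} = 4, t_{18} = 7, t_{19} = 11, t_{20} = 4, t_{21} = 1, t_{22} = 5, t_{23} = 6, t_{24} = 11, t_{25} = 3, t_{26} = 0, t_{27} = 3, t_{28} = 3, t_{29} = 6, t_{30} = 9, t_{31} = 1, t_{32} = 10, t_{33} = 11, t_{34} = 7, t_{35} = 4, t_{36} = 11, t_{37} = 1, t_{38} = 12, t_{39} = 13, t_{40} = 11, t_{41} = 10, t_{42} = 7, t_{43} = 3, t_{44} = 10, t_{45} = 13, t_{46} = 9, t_{47} = 8, t_{48} = 3, t_{49} = 11.
The sequence repeats with period 48.
(278 - 0) mod 48 = 38, so t_{278} = t_{38} = 12.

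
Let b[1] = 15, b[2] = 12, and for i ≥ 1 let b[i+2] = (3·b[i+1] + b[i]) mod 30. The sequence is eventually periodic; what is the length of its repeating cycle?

12

We have b[1] = 15,  b[2] = 12,  b[3] = 21,  b[4] = 15,  b[5] = 6,  b[6] = 3,  b[7] = 15,  b[8] = 18,  b[9] = 9,  b[10] = 15,  b[11] = 24,  b[12] = 27,  b[13] = 15,  b[14] = 12.
Since (b[13], b[14]) = (b[1], b[2]) = (15, 12) (two consecutive terms determine the rest), the sequence is periodic with period 12.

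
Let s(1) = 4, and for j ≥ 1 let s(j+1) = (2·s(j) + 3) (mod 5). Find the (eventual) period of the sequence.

4

Computing terms: s(1) = 4,  s(2) = 1,  s(3) = 0,  s(4) = 3,  s(5) = 4.
Since s(5) = s(1) = 4, the sequence is periodic with period 4.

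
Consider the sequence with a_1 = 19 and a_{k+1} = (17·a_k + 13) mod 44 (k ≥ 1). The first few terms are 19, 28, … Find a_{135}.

29

We have a_1 = 19, a_2 = 28, a_3 = 5, a_4 = 10, a_5 = 7, a_6 = 0, a_7 = 13, a_8 = 14, a_9 = 31, a_{10} = 12, a_{11} = 41, a_{12} = 6, a_{13} = 27, a_{14} = 32, a_{15} = 29, a_{16} = 22, a_{17} = 35, a_{18} = 36, a_{19} = 9, a_{20} = 34, a_{21} = 19.
Since a_{21} = a_1 = 19, the sequence is periodic with period 20.
So a_{135} = a_{1 + ((135-1) mod 20)} = a_{15} = 29.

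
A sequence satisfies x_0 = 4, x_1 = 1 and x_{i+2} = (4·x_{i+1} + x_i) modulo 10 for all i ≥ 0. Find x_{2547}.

x_0 = 4; x_1 = 1; x_2 = 8; x_3 = 3; x_4 = 0; x_5 = 3; x_6 = 2; x_7 = 1; x_8 = 6; x_9 = 5; x_{10} = 6; x_{11} = 9; x_{12} = 2; x_{13} = 7; x_{14} = 0; x_{15} = 7; x_{16} = 8; x_{17} = 9; x_{18} = 4; x_{19} = 5; x_{20} = 4; x_{21} = 1.
The sequence repeats with period 20.
(2547 - 0) mod 20 = 7, so x_{2547} = x_7 = 1.

1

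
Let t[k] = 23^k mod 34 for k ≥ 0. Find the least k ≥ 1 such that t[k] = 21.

4

Listing terms: t[0] = 1, t[1] = 23, t[2] = 19, t[3] = 29, t[4] = 21, t[5] = 7, t[6] = 25, t[7] = 31, t[8] = 33, t[9] = 11, t[10] = 15, t[11] = 5, t[12] = 13, t[13] = 27, t[14] = 9, t[15] = 3, t[16] = 1.
The sequence repeats with period 16.
The value 21 first appears (with k ≥ 1) at t[4].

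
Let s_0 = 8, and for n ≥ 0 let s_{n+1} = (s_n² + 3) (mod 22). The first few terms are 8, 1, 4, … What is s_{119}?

15

We have s_0 = 8,  s_1 = 1,  s_2 = 4,  s_3 = 19,  s_4 = 12,  s_5 = 15,  s_6 = 8.
Since s_6 = s_0 = 8, the sequence is periodic with period 6.
(119 - 0) mod 6 = 5, so s_{119} = s_5 = 15.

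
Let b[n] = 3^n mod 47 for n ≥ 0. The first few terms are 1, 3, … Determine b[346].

Listing terms: b[0] = 1, b[1] = 3, b[2] = 9, b[3] = 27, b[4] = 34, b[5] = 8, b[6] = 24, b[7] = 25, b[8] = 28, b[9] = 37, b[10] = 17, b[11] = 4, b[12] = 12, b[13] = 36, b[14] = 14, b[15] = 42, b[16] = 32, b[17] = 2, b[18] = 6, b[19] = 18, b[20] = 7, b[21] = 21, b[22] = 16, b[23] = 1.
The sequence repeats with period 23.
(346 - 0) mod 23 = 1, so b[346] = b[1] = 3.

3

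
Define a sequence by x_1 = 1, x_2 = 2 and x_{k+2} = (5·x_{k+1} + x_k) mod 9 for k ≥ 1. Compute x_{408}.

Listing terms: x_1 = 1,  x_2 = 2,  x_3 = 2,  x_4 = 3,  x_5 = 8,  x_6 = 7,  x_7 = 7,  x_8 = 6,  x_9 = 1,  x_{10} = 2.
The sequence repeats with period 8.
(408 - 1) mod 8 = 7, so x_{408} = x_8 = 6.

6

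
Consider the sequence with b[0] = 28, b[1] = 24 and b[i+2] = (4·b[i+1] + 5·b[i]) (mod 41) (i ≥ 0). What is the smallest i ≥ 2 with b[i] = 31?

We have b[0] = 28; b[1] = 24; b[2] = 31; b[3] = 39; b[4] = 24; b[5] = 4; b[6] = 13; b[7] = 31; b[8] = 25; b[9] = 9; b[10] = 38; b[11] = 33; b[12] = 35; b[13] = 18; b[14] = 1; b[15] = 12; b[16] = 12; b[17] = 26; b[18] = 0; b[19] = 7; b[20] = 28; b[21] = 24.
The sequence repeats with period 20.
The value 31 first appears (with i ≥ 2) at b[2].

2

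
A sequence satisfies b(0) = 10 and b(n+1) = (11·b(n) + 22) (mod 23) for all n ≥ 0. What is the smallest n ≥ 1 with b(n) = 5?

We have b(0) = 10,  b(1) = 17,  b(2) = 2,  b(3) = 21,  b(4) = 0,  b(5) = 22,  b(6) = 11,  b(7) = 5,  b(8) = 8,  b(9) = 18,  b(10) = 13,  b(11) = 4,  b(12) = 20,  b(13) = 12,  b(14) = 16,  b(15) = 14,  b(16) = 15,  b(17) = 3,  b(18) = 9,  b(19) = 6,  b(20) = 19,  b(21) = 1,  b(22) = 10.
The sequence repeats with period 22.
The value 5 first appears (with n ≥ 1) at b(7).

7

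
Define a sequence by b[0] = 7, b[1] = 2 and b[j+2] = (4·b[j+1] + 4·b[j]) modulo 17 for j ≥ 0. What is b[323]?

16

We have b[0] = 7; b[1] = 2; b[2] = 2; b[3] = 16; b[4] = 4; b[5] = 12; b[6] = 13; b[7] = 15; b[8] = 10; b[9] = 15; b[10] = 15; b[11] = 1; b[12] = 13; b[13] = 5; b[14] = 4; b[15] = 2; b[16] = 7; b[17] = 2.
The sequence repeats with period 16.
So b[323] = b[0 + ((323-0) mod 16)] = b[3] = 16.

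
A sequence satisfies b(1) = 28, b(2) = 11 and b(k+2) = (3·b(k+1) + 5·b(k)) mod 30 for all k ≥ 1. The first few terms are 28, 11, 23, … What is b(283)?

8

Listing terms: b(1) = 28; b(2) = 11; b(3) = 23; b(4) = 4; b(5) = 7; b(6) = 11; b(7) = 8; b(8) = 19; b(9) = 7; b(10) = 26; b(11) = 23; b(12) = 19; b(13) = 22; b(14) = 11; b(15) = 23.
Since (b(14), b(15)) = (b(2), b(3)) = (11, 23) (two consecutive terms determine the rest), the sequence is eventually periodic: after a pre-period of length 1 it cycles with period 12.
For k ≥ 2, b(k) depends only on (k - 2) mod 12. (283 - 2) mod 12 = 5, so b(283) = b(7) = 8.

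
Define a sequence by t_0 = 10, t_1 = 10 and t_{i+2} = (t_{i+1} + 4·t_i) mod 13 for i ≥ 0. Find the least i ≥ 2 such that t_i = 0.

5

We have t_0 = 10, t_1 = 10, t_2 = 11, t_3 = 12, t_4 = 4, t_5 = 0, t_6 = 3, t_7 = 3, t_8 = 2, t_9 = 1, t_{10} = 9, t_{11} = 0, t_{12} = 10, t_{13} = 10.
The sequence repeats with period 12.
The value 0 first appears (with i ≥ 2) at t_5.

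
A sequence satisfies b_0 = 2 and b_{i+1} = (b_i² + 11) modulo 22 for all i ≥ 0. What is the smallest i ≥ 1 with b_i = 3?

b_0 = 2, b_1 = 15, b_2 = 16, b_3 = 3, b_4 = 20, b_5 = 15.
Since b_5 = b_1 = 15, the sequence is eventually periodic: after a pre-period of length 1 it cycles with period 4.
The value 3 first appears (with i ≥ 1) at b_3.

3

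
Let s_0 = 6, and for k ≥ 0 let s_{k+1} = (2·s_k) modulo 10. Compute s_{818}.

s_0 = 6; s_1 = 2; s_2 = 4; s_3 = 8; s_4 = 6.
The sequence repeats with period 4.
So s_{818} = s_{0 + ((818-0) mod 4)} = s_2 = 4.

4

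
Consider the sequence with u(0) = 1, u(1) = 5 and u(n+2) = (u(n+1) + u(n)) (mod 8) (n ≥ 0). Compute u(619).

1

Computing terms: u(0) = 1, u(1) = 5, u(2) = 6, u(3) = 3, u(4) = 1, u(5) = 4, u(6) = 5, u(7) = 1, u(8) = 6, u(9) = 7, u(10) = 5, u(11) = 4, u(12) = 1, u(13) = 5.
Since (u(12), u(13)) = (u(0), u(1)) = (1, 5) (two consecutive terms determine the rest), the sequence is periodic with period 12.
So u(619) = u(0 + ((619-0) mod 12)) = u(7) = 1.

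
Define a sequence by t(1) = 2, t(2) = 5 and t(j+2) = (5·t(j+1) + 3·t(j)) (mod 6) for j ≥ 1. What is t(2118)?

Listing terms: t(1) = 2; t(2) = 5; t(3) = 1; t(4) = 2; t(5) = 1; t(6) = 5; t(7) = 4; t(8) = 5; t(9) = 1.
Since (t(8), t(9)) = (t(2), t(3)) = (5, 1) (two consecutive terms determine the rest), the sequence is eventually periodic: after a pre-period of length 1 it cycles with period 6.
For j ≥ 2, t(j) depends only on (j - 2) mod 6. (2118 - 2) mod 6 = 4, so t(2118) = t(6) = 5.

5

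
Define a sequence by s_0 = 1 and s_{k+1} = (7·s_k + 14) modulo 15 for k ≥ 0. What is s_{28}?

s_0 = 1; s_1 = 6; s_2 = 11; s_3 = 1.
Since s_3 = s_0 = 1, the sequence is periodic with period 3.
So s_{28} = s_{0 + ((28-0) mod 3)} = s_1 = 6.

6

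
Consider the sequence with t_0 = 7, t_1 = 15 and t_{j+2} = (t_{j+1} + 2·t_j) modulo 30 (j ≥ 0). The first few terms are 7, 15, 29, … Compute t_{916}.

We have t_0 = 7,  t_1 = 15,  t_2 = 29,  t_3 = 29,  t_4 = 27,  t_5 = 25,  t_6 = 19,  t_7 = 9,  t_8 = 17,  t_9 = 5,  t_{10} = 9,  t_{11} = 19,  t_{12} = 7,  t_{13} = 15.
Since (t_{12}, t_{13}) = (t_0, t_1) = (7, 15) (two consecutive terms determine the rest), the sequence is periodic with period 12.
(916 - 0) mod 12 = 4, so t_{916} = t_4 = 27.

27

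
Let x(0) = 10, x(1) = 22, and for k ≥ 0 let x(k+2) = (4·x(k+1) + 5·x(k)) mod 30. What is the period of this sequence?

Computing terms: x(0) = 10, x(1) = 22, x(2) = 18, x(3) = 2, x(4) = 8, x(5) = 12, x(6) = 28, x(7) = 22, x(8) = 18.
Since (x(7), x(8)) = (x(1), x(2)) = (22, 18) (two consecutive terms determine the rest), the sequence is eventually periodic: after a pre-period of length 1 it cycles with period 6.

6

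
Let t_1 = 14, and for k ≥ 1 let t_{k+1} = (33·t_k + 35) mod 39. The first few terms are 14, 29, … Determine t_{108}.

Listing terms: t_1 = 14, t_2 = 29, t_3 = 17, t_4 = 11, t_5 = 8, t_6 = 26, t_7 = 35, t_8 = 20, t_9 = 32, t_{10} = 38, t_{11} = 2, t_{12} = 23, t_{13} = 14.
Since t_{13} = t_1 = 14, the sequence is periodic with period 12.
(108 - 1) mod 12 = 11, so t_{108} = t_{12} = 23.

23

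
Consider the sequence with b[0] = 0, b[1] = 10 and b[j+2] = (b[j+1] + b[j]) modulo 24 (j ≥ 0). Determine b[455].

We have b[0] = 0, b[1] = 10, b[2] = 10, b[3] = 20, b[4] = 6, b[5] = 2, b[6] = 8, b[7] = 10, b[8] = 18, b[9] = 4, b[10] = 22, b[11] = 2, b[12] = 0, b[13] = 2, b[14] = 2, b[15] = 4, b[16] = 6, b[17] = 10, b[18] = 16, b[19] = 2, b[20] = 18, b[21] = 20, b[22] = 14, b[23] = 10, b[24] = 0, b[25] = 10.
Since (b[24], b[25]) = (b[0], b[1]) = (0, 10) (two consecutive terms determine the rest), the sequence is periodic with period 24.
So b[455] = b[0 + ((455-0) mod 24)] = b[23] = 10.

10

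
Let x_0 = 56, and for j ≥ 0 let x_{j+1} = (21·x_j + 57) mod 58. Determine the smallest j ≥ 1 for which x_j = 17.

Computing terms: x_0 = 56, x_1 = 15, x_2 = 24, x_3 = 39, x_4 = 6, x_5 = 9, x_6 = 14, x_7 = 3, x_8 = 4, x_9 = 25, x_{10} = 2, x_{11} = 41, x_{12} = 48, x_{13} = 21, x_{14} = 34, x_{15} = 17, x_{16} = 8, x_{17} = 51, x_{18} = 26, x_{19} = 23, x_{20} = 18, x_{21} = 29, x_{22} = 28, x_{23} = 7, x_{24} = 30, x_{25} = 49, x_{26} = 42, x_{27} = 11, x_{28} = 56.
Since x_{28} = x_0 = 56, the sequence is periodic with period 28.
The value 17 first appears (with j ≥ 1) at x_{15}.

15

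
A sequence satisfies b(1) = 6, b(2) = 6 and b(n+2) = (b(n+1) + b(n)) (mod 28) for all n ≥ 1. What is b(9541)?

Computing terms: b(1) = 6,  b(2) = 6,  b(3) = 12,  b(4) = 18,  b(5) = 2,  b(6) = 20,  b(7) = 22,  b(8) = 14,  b(9) = 8,  b(10) = 22,  b(11) = 2,  b(12) = 24,  b(13) = 26,  b(14) = 22,  b(15) = 20,  b(16) = 14,  b(17) = 6,  b(18) = 20,  b(19) = 26,  b(20) = 18,  b(21) = 16,  b(22) = 6,  b(23) = 22,  b(24) = 0,  b(25) = 22,  b(26) = 22,  b(27) = 16,  b(28) = 10,  b(29) = 26,  b(30) = 8,  b(31) = 6,  b(32) = 14,  b(33) = 20,  b(34) = 6,  b(35) = 26,  b(36) = 4,  b(37) = 2,  b(38) = 6,  b(39) = 8,  b(40) = 14,  b(41) = 22,  b(42) = 8,  b(43) = 2,  b(44) = 10,  b(45) = 12,  b(46) = 22,  b(47) = 6,  b(48) = 0,  b(49) = 6,  b(50) = 6.
Since (b(49), b(50)) = (b(1), b(2)) = (6, 6) (two consecutive terms determine the rest), the sequence is periodic with period 48.
So b(9541) = b(1 + ((9541-1) mod 48)) = b(37) = 2.

2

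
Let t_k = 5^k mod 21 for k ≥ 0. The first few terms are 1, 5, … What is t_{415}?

Listing terms: t_0 = 1, t_1 = 5, t_2 = 4, t_3 = 20, t_4 = 16, t_5 = 17, t_6 = 1.
Since t_6 = t_0 = 1, the sequence is periodic with period 6.
(415 - 0) mod 6 = 1, so t_{415} = t_1 = 5.

5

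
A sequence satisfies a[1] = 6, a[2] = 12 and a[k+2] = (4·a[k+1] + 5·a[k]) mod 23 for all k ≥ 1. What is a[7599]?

a[1] = 6, a[2] = 12, a[3] = 9, a[4] = 4, a[5] = 15, a[6] = 11, a[7] = 4, a[8] = 2, a[9] = 5, a[10] = 7, a[11] = 7, a[12] = 17, a[13] = 11, a[14] = 14, a[15] = 19, a[16] = 8, a[17] = 12, a[18] = 19, a[19] = 21, a[20] = 18, a[21] = 16, a[22] = 16, a[23] = 6, a[24] = 12.
Since (a[23], a[24]) = (a[1], a[2]) = (6, 12) (two consecutive terms determine the rest), the sequence is periodic with period 22.
(7599 - 1) mod 22 = 8, so a[7599] = a[9] = 5.

5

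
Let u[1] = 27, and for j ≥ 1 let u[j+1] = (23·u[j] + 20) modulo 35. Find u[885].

7

We have u[1] = 27; u[2] = 11; u[3] = 28; u[4] = 34; u[5] = 32; u[6] = 21; u[7] = 13; u[8] = 4; u[9] = 7; u[10] = 6; u[11] = 18; u[12] = 14; u[13] = 27.
Since u[13] = u[1] = 27, the sequence is periodic with period 12.
So u[885] = u[1 + ((885-1) mod 12)] = u[9] = 7.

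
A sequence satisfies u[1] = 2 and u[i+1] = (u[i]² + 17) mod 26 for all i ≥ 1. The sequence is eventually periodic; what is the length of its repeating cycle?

We have u[1] = 2; u[2] = 21; u[3] = 16; u[4] = 13; u[5] = 4; u[6] = 7; u[7] = 14; u[8] = 5; u[9] = 16.
Since u[9] = u[3] = 16, the sequence is eventually periodic: after a pre-period of length 2 it cycles with period 6.

6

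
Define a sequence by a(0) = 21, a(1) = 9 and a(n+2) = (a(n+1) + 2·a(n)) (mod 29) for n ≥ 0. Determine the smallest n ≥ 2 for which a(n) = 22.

We have a(0) = 21; a(1) = 9; a(2) = 22; a(3) = 11; a(4) = 26; a(5) = 19; a(6) = 13; a(7) = 22; a(8) = 19; a(9) = 5; a(10) = 14; a(11) = 24; a(12) = 23; a(13) = 13; a(14) = 1; a(15) = 27; a(16) = 0; a(17) = 25; a(18) = 25; a(19) = 17; a(20) = 9; a(21) = 14; a(22) = 3; a(23) = 2; a(24) = 8; a(25) = 12; a(26) = 28; a(27) = 23; a(28) = 21; a(29) = 9.
Since (a(28), a(29)) = (a(0), a(1)) = (21, 9) (two consecutive terms determine the rest), the sequence is periodic with period 28.
The value 22 first appears (with n ≥ 2) at a(2).

2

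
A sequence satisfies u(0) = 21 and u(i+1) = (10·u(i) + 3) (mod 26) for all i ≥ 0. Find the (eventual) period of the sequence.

6

Listing terms: u(0) = 21,  u(1) = 5,  u(2) = 1,  u(3) = 13,  u(4) = 3,  u(5) = 7,  u(6) = 21.
The sequence repeats with period 6.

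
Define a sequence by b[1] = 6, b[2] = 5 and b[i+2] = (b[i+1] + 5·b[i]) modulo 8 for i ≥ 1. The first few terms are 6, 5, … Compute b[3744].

We have b[1] = 6,  b[2] = 5,  b[3] = 3,  b[4] = 4,  b[5] = 3,  b[6] = 7,  b[7] = 6,  b[8] = 1,  b[9] = 7,  b[10] = 4,  b[11] = 7,  b[12] = 3,  b[13] = 6,  b[14] = 5.
Since (b[13], b[14]) = (b[1], b[2]) = (6, 5) (two consecutive terms determine the rest), the sequence is periodic with period 12.
(3744 - 1) mod 12 = 11, so b[3744] = b[12] = 3.

3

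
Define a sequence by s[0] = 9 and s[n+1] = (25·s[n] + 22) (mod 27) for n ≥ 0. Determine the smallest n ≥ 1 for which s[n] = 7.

4

Computing terms: s[0] = 9, s[1] = 4, s[2] = 14, s[3] = 21, s[4] = 7, s[5] = 8, s[6] = 6, s[7] = 10, s[8] = 2, s[9] = 18, s[10] = 13, s[11] = 23, s[12] = 3, s[13] = 16, s[14] = 17, s[15] = 15, s[16] = 19, s[17] = 11, s[18] = 0, s[19] = 22, s[20] = 5, s[21] = 12, s[22] = 25, s[23] = 26, s[24] = 24, s[25] = 1, s[26] = 20, s[27] = 9.
The sequence repeats with period 27.
The value 7 first appears (with n ≥ 1) at s[4].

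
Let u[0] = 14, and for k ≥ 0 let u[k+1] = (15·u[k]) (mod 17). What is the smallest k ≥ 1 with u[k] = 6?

Computing terms: u[0] = 14, u[1] = 6, u[2] = 5, u[3] = 7, u[4] = 3, u[5] = 11, u[6] = 12, u[7] = 10, u[8] = 14.
The sequence repeats with period 8.
The value 6 first appears (with k ≥ 1) at u[1].

1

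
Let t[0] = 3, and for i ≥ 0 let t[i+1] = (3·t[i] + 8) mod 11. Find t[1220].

Computing terms: t[0] = 3; t[1] = 6; t[2] = 4; t[3] = 9; t[4] = 2; t[5] = 3.
Since t[5] = t[0] = 3, the sequence is periodic with period 5.
So t[1220] = t[0 + ((1220-0) mod 5)] = t[0] = 3.

3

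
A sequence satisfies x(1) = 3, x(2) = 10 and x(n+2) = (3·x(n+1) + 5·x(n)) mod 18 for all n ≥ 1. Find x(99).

Computing terms: x(1) = 3; x(2) = 10; x(3) = 9; x(4) = 5; x(5) = 6; x(6) = 7; x(7) = 15; x(8) = 8; x(9) = 9; x(10) = 13; x(11) = 12; x(12) = 11; x(13) = 3; x(14) = 10.
The sequence repeats with period 12.
So x(99) = x(1 + ((99-1) mod 12)) = x(3) = 9.

9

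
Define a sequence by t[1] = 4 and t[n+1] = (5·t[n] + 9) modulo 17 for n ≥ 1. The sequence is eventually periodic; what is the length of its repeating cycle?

Listing terms: t[1] = 4, t[2] = 12, t[3] = 1, t[4] = 14, t[5] = 11, t[6] = 13, t[7] = 6, t[8] = 5, t[9] = 0, t[10] = 9, t[11] = 3, t[12] = 7, t[13] = 10, t[14] = 8, t[15] = 15, t[16] = 16, t[17] = 4.
Since t[17] = t[1] = 4, the sequence is periodic with period 16.

16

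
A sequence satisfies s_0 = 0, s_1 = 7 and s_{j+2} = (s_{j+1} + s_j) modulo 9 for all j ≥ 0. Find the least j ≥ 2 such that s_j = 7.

Computing terms: s_0 = 0; s_1 = 7; s_2 = 7; s_3 = 5; s_4 = 3; s_5 = 8; s_6 = 2; s_7 = 1; s_8 = 3; s_9 = 4; s_{10} = 7; s_{11} = 2; s_{12} = 0; s_{13} = 2; s_{14} = 2; s_{15} = 4; s_{16} = 6; s_{17} = 1; s_{18} = 7; s_{19} = 8; s_{20} = 6; s_{21} = 5; s_{22} = 2; s_{23} = 7; s_{24} = 0; s_{25} = 7.
The sequence repeats with period 24.
The value 7 first appears (with j ≥ 2) at s_2.

2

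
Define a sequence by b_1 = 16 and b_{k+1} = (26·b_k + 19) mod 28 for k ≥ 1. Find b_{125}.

21

b_1 = 16, b_2 = 15, b_3 = 17, b_4 = 13, b_5 = 21, b_6 = 5, b_7 = 9, b_8 = 1, b_9 = 17.
Since b_9 = b_3 = 17, the sequence is eventually periodic: after a pre-period of length 2 it cycles with period 6.
For k ≥ 3, b_k depends only on (k - 3) mod 6. (125 - 3) mod 6 = 2, so b_{125} = b_5 = 21.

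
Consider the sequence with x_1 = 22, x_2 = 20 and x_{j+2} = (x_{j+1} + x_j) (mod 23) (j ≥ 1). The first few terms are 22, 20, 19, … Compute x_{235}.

11

Listing terms: x_1 = 22, x_2 = 20, x_3 = 19, x_4 = 16, x_5 = 12, x_6 = 5, x_7 = 17, x_8 = 22, x_9 = 16, x_{10} = 15, x_{11} = 8, x_{12} = 0, x_{13} = 8, x_{14} = 8, x_{15} = 16, x_{16} = 1, x_{17} = 17, x_{18} = 18, x_{19} = 12, x_{20} = 7, x_{21} = 19, x_{22} = 3, x_{23} = 22, x_{24} = 2, x_{25} = 1, x_{26} = 3, x_{27} = 4, x_{28} = 7, x_{29} = 11, x_{30} = 18, x_{31} = 6, x_{32} = 1, x_{33} = 7, x_{34} = 8, x_{35} = 15, x_{36} = 0, x_{37} = 15, x_{38} = 15, x_{39} = 7, x_{40} = 22, x_{41} = 6, x_{42} = 5, x_{43} = 11, x_{44} = 16, x_{45} = 4, x_{46} = 20, x_{47} = 1, x_{48} = 21, x_{49} = 22, x_{50} = 20.
The sequence repeats with period 48.
So x_{235} = x_{1 + ((235-1) mod 48)} = x_{43} = 11.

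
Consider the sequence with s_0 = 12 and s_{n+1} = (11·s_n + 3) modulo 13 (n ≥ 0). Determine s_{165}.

s_0 = 12,  s_1 = 5,  s_2 = 6,  s_3 = 4,  s_4 = 8,  s_5 = 0,  s_6 = 3,  s_7 = 10,  s_8 = 9,  s_9 = 11,  s_{10} = 7,  s_{11} = 2,  s_{12} = 12.
The sequence repeats with period 12.
So s_{165} = s_{0 + ((165-0) mod 12)} = s_9 = 11.

11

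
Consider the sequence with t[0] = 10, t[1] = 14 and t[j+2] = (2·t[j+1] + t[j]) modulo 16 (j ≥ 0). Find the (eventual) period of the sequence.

4

We have t[0] = 10; t[1] = 14; t[2] = 6; t[3] = 10; t[4] = 10; t[5] = 14.
Since (t[4], t[5]) = (t[0], t[1]) = (10, 14) (two consecutive terms determine the rest), the sequence is periodic with period 4.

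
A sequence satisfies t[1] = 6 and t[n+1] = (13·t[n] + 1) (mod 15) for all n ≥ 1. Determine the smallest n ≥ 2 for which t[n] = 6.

13

Computing terms: t[1] = 6; t[2] = 4; t[3] = 8; t[4] = 0; t[5] = 1; t[6] = 14; t[7] = 3; t[8] = 10; t[9] = 11; t[10] = 9; t[11] = 13; t[12] = 5; t[13] = 6.
The sequence repeats with period 12.
The value 6 next appears (with n ≥ 2) at t[13].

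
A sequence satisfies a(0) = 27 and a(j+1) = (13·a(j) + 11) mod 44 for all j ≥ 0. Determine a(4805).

6

a(0) = 27,  a(1) = 10,  a(2) = 9,  a(3) = 40,  a(4) = 3,  a(5) = 6,  a(6) = 1,  a(7) = 24,  a(8) = 15,  a(9) = 30,  a(10) = 5,  a(11) = 32,  a(12) = 31,  a(13) = 18,  a(14) = 25,  a(15) = 28,  a(16) = 23,  a(17) = 2,  a(18) = 37,  a(19) = 8,  a(20) = 27.
The sequence repeats with period 20.
(4805 - 0) mod 20 = 5, so a(4805) = a(5) = 6.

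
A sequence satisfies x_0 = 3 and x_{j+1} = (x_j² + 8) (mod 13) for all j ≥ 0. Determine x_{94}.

Computing terms: x_0 = 3, x_1 = 4, x_2 = 11, x_3 = 12, x_4 = 9, x_5 = 11.
Since x_5 = x_2 = 11, the sequence is eventually periodic: after a pre-period of length 2 it cycles with period 3.
For j ≥ 2, x_j depends only on (j - 2) mod 3. (94 - 2) mod 3 = 2, so x_{94} = x_4 = 9.

9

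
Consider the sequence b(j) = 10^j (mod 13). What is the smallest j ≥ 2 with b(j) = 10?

Computing terms: b(1) = 10,  b(2) = 9,  b(3) = 12,  b(4) = 3,  b(5) = 4,  b(6) = 1,  b(7) = 10.
Since b(7) = b(1) = 10, the sequence is periodic with period 6.
The value 10 next appears (with j ≥ 2) at b(7).

7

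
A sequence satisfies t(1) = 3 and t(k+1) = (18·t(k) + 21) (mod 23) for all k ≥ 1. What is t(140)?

12

t(1) = 3, t(2) = 6, t(3) = 14, t(4) = 20, t(5) = 13, t(6) = 2, t(7) = 11, t(8) = 12, t(9) = 7, t(10) = 9, t(11) = 22, t(12) = 3.
The sequence repeats with period 11.
So t(140) = t(1 + ((140-1) mod 11)) = t(8) = 12.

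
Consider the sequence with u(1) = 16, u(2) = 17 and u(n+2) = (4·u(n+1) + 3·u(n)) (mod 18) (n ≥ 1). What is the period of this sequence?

Computing terms: u(1) = 16,  u(2) = 17,  u(3) = 8,  u(4) = 11,  u(5) = 14,  u(6) = 17,  u(7) = 2,  u(8) = 5,  u(9) = 8,  u(10) = 11.
Since (u(9), u(10)) = (u(3), u(4)) = (8, 11) (two consecutive terms determine the rest), the sequence is eventually periodic: after a pre-period of length 2 it cycles with period 6.

6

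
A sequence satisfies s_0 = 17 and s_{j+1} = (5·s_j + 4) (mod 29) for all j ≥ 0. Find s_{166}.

9

Listing terms: s_0 = 17; s_1 = 2; s_2 = 14; s_3 = 16; s_4 = 26; s_5 = 18; s_6 = 7; s_7 = 10; s_8 = 25; s_9 = 13; s_{10} = 11; s_{11} = 1; s_{12} = 9; s_{13} = 20; s_{14} = 17.
The sequence repeats with period 14.
(166 - 0) mod 14 = 12, so s_{166} = s_{12} = 9.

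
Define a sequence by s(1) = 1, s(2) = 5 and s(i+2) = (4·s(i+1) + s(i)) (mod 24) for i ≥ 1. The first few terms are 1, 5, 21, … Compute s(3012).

17

s(1) = 1; s(2) = 5; s(3) = 21; s(4) = 17; s(5) = 17; s(6) = 13; s(7) = 21; s(8) = 1; s(9) = 1; s(10) = 5.
The sequence repeats with period 8.
So s(3012) = s(1 + ((3012-1) mod 8)) = s(4) = 17.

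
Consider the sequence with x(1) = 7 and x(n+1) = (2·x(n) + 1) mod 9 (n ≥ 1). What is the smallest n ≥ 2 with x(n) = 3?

We have x(1) = 7,  x(2) = 6,  x(3) = 4,  x(4) = 0,  x(5) = 1,  x(6) = 3,  x(7) = 7.
The sequence repeats with period 6.
The value 3 first appears (with n ≥ 2) at x(6).

6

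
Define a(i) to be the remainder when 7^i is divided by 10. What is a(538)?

Listing terms: a(0) = 1; a(1) = 7; a(2) = 9; a(3) = 3; a(4) = 1.
The sequence repeats with period 4.
So a(538) = a(0 + ((538-0) mod 4)) = a(2) = 9.

9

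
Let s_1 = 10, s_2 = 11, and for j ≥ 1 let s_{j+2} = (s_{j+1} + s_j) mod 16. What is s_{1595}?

1

s_1 = 10; s_2 = 11; s_3 = 5; s_4 = 0; s_5 = 5; s_6 = 5; s_7 = 10; s_8 = 15; s_9 = 9; s_{10} = 8; s_{11} = 1; s_{12} = 9; s_{13} = 10; s_{14} = 3; s_{15} = 13; s_{16} = 0; s_{17} = 13; s_{18} = 13; s_{19} = 10; s_{20} = 7; s_{21} = 1; s_{22} = 8; s_{23} = 9; s_{24} = 1; s_{25} = 10; s_{26} = 11.
The sequence repeats with period 24.
So s_{1595} = s_{1 + ((1595-1) mod 24)} = s_{11} = 1.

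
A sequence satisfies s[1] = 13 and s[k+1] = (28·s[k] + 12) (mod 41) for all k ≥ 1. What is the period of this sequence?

s[1] = 13, s[2] = 7, s[3] = 3, s[4] = 14, s[5] = 35, s[6] = 8, s[7] = 31, s[8] = 19, s[9] = 11, s[10] = 33, s[11] = 34, s[12] = 21, s[13] = 26, s[14] = 2, s[15] = 27, s[16] = 30, s[17] = 32, s[18] = 6, s[19] = 16, s[20] = 9, s[21] = 18, s[22] = 24, s[23] = 28, s[24] = 17, s[25] = 37, s[26] = 23, s[27] = 0, s[28] = 12, s[29] = 20, s[30] = 39, s[31] = 38, s[32] = 10, s[33] = 5, s[34] = 29, s[35] = 4, s[36] = 1, s[37] = 40, s[38] = 25, s[39] = 15, s[40] = 22, s[41] = 13.
The sequence repeats with period 40.

40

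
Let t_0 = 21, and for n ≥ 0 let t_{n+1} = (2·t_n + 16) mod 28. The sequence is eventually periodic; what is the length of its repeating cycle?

3

t_0 = 21,  t_1 = 2,  t_2 = 20,  t_3 = 0,  t_4 = 16,  t_5 = 20.
Since t_5 = t_2 = 20, the sequence is eventually periodic: after a pre-period of length 2 it cycles with period 3.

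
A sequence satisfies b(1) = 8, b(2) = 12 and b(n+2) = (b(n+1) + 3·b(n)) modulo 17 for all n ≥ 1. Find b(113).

8

b(1) = 8,  b(2) = 12,  b(3) = 2,  b(4) = 4,  b(5) = 10,  b(6) = 5,  b(7) = 1,  b(8) = 16,  b(9) = 2,  b(10) = 16,  b(11) = 5,  b(12) = 2,  b(13) = 0,  b(14) = 6,  b(15) = 6,  b(16) = 7,  b(17) = 8,  b(18) = 12.
Since (b(17), b(18)) = (b(1), b(2)) = (8, 12) (two consecutive terms determine the rest), the sequence is periodic with period 16.
(113 - 1) mod 16 = 0, so b(113) = b(1) = 8.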